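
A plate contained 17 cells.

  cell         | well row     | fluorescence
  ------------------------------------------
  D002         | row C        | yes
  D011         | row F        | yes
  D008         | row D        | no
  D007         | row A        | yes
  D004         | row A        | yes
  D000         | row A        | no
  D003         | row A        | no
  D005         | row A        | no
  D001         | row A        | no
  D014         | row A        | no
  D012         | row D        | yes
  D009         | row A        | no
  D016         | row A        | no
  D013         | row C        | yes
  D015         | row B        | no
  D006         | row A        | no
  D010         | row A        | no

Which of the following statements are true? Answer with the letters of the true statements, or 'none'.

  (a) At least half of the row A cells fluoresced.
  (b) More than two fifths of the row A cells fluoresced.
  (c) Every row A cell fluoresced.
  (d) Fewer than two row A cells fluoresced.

|A| = 11, |A ∩ B| = 2, |A ∖ B| = 9.
(a) |A ∩ B| ≥ |A ∖ B|: fails.
(b) |A ∩ B| / |A| > 2/5: fails.
(c) A ⊆ B, i.e. every element of A is in B (|A ∖ B| = 0): fails.
(d) |A ∩ B| < 2: fails.

none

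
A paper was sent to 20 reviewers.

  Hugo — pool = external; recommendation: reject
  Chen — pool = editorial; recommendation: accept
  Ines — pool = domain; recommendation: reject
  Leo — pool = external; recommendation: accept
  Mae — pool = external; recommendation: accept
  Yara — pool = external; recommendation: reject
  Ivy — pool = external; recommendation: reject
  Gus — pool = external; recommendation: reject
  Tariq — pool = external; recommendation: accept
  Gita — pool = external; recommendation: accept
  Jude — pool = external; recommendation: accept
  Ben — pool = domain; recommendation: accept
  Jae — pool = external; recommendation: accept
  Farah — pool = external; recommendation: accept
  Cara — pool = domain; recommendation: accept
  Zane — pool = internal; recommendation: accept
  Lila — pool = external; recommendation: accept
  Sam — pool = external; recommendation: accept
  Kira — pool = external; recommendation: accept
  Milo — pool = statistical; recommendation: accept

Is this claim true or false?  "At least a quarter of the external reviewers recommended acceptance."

The determiner here denotes the relation: |A ∩ B| / |A| ≥ 1/4.
A (the restrictor) = {Hugo, Leo, Mae, Yara, Ivy, Gus, Tariq, Gita, Jude, Jae, Farah, Lila, Sam, Kira}, |A| = 14.
A ∩ B = {Leo, Mae, Tariq, Gita, Jude, Jae, Farah, Lila, Sam, Kira}, so |A ∩ B| = 10.
A ∖ B = {Hugo, Yara, Ivy, Gus}, so |A ∖ B| = 4.
|A ∩ B|/|A| = 10/14, so the statement is true.

True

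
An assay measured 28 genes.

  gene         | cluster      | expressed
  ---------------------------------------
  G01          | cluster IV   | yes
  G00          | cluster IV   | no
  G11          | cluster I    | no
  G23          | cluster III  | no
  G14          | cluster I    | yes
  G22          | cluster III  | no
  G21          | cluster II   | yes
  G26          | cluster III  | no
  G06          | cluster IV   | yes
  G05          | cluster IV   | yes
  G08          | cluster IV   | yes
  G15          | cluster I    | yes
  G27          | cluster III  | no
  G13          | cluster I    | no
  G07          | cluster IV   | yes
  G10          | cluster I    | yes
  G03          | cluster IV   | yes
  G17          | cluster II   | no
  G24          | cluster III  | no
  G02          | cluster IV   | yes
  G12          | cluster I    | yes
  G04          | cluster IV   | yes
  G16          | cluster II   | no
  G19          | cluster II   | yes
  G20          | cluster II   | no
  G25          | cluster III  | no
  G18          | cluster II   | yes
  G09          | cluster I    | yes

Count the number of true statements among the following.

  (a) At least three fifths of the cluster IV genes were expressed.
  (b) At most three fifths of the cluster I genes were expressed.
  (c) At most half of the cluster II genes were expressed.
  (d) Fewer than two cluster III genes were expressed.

(a) cluster IV: |A| = 9, |A ∩ B| = 8; needs |A ∩ B| / |A| ≥ 3/5 — true.
(b) cluster I: |A| = 7, |A ∩ B| = 5; needs |A ∩ B| / |A| ≤ 3/5 — false.
(c) cluster II: |A| = 6, |A ∩ B| = 3; needs |A ∩ B| ≤ |A ∖ B| — true.
(d) cluster III: |A| = 6, |A ∩ B| = 0; needs |A ∩ B| < 2 — true.

3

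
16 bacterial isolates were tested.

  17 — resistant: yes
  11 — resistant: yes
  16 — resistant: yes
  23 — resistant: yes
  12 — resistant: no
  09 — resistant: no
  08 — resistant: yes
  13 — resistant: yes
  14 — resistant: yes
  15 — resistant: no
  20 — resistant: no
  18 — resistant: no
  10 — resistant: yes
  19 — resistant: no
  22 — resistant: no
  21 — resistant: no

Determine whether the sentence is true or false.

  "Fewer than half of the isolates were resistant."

'Fewer than half of the isolates were resistant' holds iff |A ∩ B| < |A ∖ B|.
|A| = 16, |A ∩ B| = 8, |A ∖ B| = 8.
8 = 8, so the statement is false.

False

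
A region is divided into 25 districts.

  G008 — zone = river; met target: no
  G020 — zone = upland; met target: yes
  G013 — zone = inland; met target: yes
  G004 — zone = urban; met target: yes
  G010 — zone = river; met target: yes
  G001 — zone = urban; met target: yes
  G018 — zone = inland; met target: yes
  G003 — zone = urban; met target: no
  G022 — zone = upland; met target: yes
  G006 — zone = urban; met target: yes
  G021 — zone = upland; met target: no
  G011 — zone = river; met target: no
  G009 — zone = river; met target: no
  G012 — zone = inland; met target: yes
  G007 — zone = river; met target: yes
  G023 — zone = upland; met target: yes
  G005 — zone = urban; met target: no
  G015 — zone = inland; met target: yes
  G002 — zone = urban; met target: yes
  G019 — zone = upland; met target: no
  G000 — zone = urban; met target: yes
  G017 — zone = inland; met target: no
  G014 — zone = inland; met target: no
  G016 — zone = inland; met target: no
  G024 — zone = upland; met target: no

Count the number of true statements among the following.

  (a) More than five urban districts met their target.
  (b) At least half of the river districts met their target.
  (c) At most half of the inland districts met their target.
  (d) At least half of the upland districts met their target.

(a) urban: |A| = 7, |A ∩ B| = 5; needs |A ∩ B| > 5 — false.
(b) river: |A| = 5, |A ∩ B| = 2; needs |A ∩ B| ≥ |A ∖ B| — false.
(c) inland: |A| = 7, |A ∩ B| = 4; needs |A ∩ B| ≤ |A ∖ B| — false.
(d) upland: |A| = 6, |A ∩ B| = 3; needs |A ∩ B| ≥ |A ∖ B| — true.

1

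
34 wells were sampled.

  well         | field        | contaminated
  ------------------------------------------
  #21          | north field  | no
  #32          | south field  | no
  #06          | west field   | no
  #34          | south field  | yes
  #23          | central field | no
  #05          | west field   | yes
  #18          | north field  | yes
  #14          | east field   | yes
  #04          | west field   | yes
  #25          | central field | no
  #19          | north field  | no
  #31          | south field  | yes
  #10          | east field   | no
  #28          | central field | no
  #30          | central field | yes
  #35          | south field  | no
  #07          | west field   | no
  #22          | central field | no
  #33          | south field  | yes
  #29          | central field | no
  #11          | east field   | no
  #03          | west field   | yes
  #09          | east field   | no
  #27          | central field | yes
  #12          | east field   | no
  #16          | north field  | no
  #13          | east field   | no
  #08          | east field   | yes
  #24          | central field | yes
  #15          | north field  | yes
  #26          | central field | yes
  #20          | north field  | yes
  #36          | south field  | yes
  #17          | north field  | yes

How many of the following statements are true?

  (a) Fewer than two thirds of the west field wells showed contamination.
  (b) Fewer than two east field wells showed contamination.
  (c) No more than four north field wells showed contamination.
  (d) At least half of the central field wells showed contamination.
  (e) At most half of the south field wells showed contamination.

2

(a) west field: |A| = 5, |A ∩ B| = 3; needs |A ∩ B| / |A| < 2/3 — true.
(b) east field: |A| = 7, |A ∩ B| = 2; needs |A ∩ B| < 2 — false.
(c) north field: |A| = 7, |A ∩ B| = 4; needs |A ∩ B| ≤ 4 — true.
(d) central field: |A| = 9, |A ∩ B| = 4; needs |A ∩ B| ≥ |A ∖ B| — false.
(e) south field: |A| = 6, |A ∩ B| = 4; needs |A ∩ B| ≤ |A ∖ B| — false.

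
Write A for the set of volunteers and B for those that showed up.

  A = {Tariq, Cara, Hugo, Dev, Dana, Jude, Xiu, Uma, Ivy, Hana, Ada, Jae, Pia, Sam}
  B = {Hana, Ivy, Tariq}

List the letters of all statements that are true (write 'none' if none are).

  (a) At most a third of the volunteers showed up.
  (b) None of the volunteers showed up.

(a)

|A| = 14, |A ∩ B| = 3, |A ∖ B| = 11.
(a) |A ∩ B| / |A| ≤ 1/3: holds.
(b) A ∩ B = ∅ (|A ∩ B| = 0): fails.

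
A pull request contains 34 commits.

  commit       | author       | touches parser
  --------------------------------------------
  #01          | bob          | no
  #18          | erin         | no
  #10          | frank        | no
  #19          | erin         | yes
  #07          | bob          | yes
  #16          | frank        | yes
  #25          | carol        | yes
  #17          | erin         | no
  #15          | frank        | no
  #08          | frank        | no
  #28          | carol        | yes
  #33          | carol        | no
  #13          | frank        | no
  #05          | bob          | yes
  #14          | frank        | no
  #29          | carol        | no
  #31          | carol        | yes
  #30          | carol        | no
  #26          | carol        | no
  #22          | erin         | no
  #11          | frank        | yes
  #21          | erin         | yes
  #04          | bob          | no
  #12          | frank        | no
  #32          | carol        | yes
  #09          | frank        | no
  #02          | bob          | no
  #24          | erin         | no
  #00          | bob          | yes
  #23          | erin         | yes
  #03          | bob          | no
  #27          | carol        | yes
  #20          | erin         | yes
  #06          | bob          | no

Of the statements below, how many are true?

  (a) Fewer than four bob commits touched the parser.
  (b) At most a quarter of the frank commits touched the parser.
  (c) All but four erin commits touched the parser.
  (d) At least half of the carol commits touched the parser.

4

(a) bob: |A| = 8, |A ∩ B| = 3; needs |A ∩ B| < 4 — true.
(b) frank: |A| = 9, |A ∩ B| = 2; needs |A ∩ B| / |A| ≤ 1/4 — true.
(c) erin: |A| = 8, |A ∩ B| = 4; needs |A ∖ B| = 4 — true.
(d) carol: |A| = 9, |A ∩ B| = 5; needs |A ∩ B| ≥ |A ∖ B| — true.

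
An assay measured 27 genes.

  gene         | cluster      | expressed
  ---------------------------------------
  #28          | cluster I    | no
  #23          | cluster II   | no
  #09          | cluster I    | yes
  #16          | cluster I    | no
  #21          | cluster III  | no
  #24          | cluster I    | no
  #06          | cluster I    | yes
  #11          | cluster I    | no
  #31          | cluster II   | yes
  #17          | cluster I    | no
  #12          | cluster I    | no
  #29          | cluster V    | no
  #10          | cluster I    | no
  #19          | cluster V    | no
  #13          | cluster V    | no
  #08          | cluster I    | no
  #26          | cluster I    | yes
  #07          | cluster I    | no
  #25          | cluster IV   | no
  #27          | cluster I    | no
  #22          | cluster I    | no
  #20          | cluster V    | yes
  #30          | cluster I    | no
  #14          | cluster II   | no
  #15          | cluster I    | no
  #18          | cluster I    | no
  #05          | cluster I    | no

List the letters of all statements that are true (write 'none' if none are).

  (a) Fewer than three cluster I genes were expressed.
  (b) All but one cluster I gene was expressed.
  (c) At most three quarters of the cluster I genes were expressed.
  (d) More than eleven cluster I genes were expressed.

|A| = 18, |A ∩ B| = 3, |A ∖ B| = 15.
(a) |A ∩ B| < 3: fails.
(b) |A ∖ B| = 1: fails.
(c) |A ∩ B| / |A| ≤ 3/4: holds.
(d) |A ∩ B| > 11: fails.

(c)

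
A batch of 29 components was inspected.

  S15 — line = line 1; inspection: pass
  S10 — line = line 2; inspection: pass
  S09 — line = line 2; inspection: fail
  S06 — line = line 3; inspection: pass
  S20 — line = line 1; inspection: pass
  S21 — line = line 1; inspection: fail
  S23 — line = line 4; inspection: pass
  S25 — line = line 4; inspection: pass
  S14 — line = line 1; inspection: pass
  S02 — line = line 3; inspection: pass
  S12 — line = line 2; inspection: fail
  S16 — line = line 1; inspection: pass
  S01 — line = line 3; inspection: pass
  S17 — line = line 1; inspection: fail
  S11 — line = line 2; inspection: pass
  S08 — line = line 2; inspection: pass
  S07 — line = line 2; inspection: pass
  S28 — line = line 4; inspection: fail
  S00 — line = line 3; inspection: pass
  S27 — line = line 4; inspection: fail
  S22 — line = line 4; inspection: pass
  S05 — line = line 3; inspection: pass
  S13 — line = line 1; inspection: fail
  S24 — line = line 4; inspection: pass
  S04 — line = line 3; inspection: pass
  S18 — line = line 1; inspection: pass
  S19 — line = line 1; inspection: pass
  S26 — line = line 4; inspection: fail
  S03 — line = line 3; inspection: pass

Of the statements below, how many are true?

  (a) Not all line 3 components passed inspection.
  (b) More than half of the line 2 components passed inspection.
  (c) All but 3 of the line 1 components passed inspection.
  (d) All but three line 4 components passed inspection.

(a) line 3: |A| = 7, |A ∩ B| = 7; needs A ⊄ B (|A ∖ B| ≥ 1) — false.
(b) line 2: |A| = 6, |A ∩ B| = 4; needs |A ∩ B| > |A ∖ B| — true.
(c) line 1: |A| = 9, |A ∩ B| = 6; needs |A ∖ B| = 3 — true.
(d) line 4: |A| = 7, |A ∩ B| = 4; needs |A ∖ B| = 3 — true.

3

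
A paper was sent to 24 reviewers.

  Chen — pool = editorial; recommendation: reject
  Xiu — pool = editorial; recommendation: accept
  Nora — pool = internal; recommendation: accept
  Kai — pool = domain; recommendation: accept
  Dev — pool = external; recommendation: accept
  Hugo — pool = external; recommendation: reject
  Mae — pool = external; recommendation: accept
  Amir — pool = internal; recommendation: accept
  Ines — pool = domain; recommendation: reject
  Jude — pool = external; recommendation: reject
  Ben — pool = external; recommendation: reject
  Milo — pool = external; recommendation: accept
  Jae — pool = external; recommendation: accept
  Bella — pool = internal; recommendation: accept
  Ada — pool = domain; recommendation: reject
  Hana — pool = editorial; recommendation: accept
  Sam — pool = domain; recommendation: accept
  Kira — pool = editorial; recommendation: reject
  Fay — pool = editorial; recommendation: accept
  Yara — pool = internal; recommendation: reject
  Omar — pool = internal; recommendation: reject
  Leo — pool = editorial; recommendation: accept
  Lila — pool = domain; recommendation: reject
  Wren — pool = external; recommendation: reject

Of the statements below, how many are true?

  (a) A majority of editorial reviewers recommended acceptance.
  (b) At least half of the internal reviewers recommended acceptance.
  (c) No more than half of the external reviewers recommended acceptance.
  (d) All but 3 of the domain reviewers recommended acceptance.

4

(a) editorial: |A| = 6, |A ∩ B| = 4; needs |A ∩ B| > |A ∖ B| — true.
(b) internal: |A| = 5, |A ∩ B| = 3; needs |A ∩ B| ≥ |A ∖ B| — true.
(c) external: |A| = 8, |A ∩ B| = 4; needs |A ∩ B| ≤ |A ∖ B| — true.
(d) domain: |A| = 5, |A ∩ B| = 2; needs |A ∖ B| = 3 — true.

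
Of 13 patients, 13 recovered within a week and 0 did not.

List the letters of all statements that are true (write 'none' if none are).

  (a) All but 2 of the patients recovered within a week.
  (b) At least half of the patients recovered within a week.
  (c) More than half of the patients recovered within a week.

(b), (c)

|A| = 13, |A ∩ B| = 13, |A ∖ B| = 0.
(a) |A ∖ B| = 2: fails.
(b) |A ∩ B| ≥ |A ∖ B|: holds.
(c) |A ∩ B| > |A ∖ B|: holds.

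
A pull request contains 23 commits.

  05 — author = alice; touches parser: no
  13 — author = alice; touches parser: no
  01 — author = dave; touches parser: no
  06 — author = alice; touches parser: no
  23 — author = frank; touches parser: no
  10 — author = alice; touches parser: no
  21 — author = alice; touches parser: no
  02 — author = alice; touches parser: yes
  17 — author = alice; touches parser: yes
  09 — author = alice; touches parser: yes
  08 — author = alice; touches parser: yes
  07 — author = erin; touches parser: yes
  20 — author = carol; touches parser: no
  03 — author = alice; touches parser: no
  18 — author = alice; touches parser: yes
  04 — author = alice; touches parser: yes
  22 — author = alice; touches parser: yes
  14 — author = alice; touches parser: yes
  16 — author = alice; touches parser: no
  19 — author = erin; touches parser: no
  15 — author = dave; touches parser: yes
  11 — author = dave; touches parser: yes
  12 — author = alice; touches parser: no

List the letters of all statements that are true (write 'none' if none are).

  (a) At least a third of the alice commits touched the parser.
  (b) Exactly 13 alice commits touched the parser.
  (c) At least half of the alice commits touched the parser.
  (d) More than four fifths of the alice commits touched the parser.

|A| = 16, |A ∩ B| = 8, |A ∖ B| = 8.
(a) |A ∩ B| / |A| ≥ 1/3: holds.
(b) |A ∩ B| = 13: fails.
(c) |A ∩ B| ≥ |A ∖ B|: holds.
(d) |A ∩ B| / |A| > 4/5: fails.

(a), (c)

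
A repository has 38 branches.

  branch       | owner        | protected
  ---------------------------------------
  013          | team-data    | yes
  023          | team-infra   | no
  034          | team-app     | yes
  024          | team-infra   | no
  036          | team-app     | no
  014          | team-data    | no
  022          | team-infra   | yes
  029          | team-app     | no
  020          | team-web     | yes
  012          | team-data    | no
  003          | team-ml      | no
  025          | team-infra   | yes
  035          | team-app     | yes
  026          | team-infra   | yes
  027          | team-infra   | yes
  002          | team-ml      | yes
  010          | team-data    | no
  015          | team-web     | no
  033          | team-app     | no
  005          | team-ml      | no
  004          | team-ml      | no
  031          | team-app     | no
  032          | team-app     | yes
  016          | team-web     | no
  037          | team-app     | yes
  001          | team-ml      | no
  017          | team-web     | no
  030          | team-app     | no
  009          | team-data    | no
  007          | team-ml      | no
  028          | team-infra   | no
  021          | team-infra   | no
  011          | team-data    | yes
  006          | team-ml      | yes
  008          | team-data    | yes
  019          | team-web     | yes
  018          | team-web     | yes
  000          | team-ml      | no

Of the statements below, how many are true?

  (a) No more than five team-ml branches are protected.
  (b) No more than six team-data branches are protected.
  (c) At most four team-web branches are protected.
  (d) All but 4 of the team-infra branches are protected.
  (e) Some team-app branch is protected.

5

(a) team-ml: |A| = 8, |A ∩ B| = 2; needs |A ∩ B| ≤ 5 — true.
(b) team-data: |A| = 7, |A ∩ B| = 3; needs |A ∩ B| ≤ 6 — true.
(c) team-web: |A| = 6, |A ∩ B| = 3; needs |A ∩ B| ≤ 4 — true.
(d) team-infra: |A| = 8, |A ∩ B| = 4; needs |A ∖ B| = 4 — true.
(e) team-app: |A| = 9, |A ∩ B| = 4; needs A ∩ B ≠ ∅ (|A ∩ B| ≥ 1) — true.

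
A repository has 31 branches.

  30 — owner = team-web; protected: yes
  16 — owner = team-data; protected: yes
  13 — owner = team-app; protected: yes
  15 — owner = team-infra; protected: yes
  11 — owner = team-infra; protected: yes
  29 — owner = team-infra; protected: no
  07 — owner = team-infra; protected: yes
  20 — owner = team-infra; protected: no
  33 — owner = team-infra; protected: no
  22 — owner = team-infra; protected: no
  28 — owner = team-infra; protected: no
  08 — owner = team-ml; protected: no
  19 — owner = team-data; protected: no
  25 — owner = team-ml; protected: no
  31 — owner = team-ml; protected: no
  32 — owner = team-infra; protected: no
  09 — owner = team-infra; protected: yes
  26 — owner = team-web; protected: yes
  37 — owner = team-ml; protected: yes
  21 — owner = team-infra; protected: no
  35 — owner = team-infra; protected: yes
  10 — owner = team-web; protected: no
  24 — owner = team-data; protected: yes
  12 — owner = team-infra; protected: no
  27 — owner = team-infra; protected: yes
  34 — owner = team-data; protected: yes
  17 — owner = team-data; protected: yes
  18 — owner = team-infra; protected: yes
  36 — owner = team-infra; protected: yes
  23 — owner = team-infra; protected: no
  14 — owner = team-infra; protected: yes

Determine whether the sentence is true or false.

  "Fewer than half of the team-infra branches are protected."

'Fewer than half of the team-infra branches are protected' holds iff |A ∩ B| < |A ∖ B|.
|A| = 18, |A ∩ B| = 9, |A ∖ B| = 9.
9 = 9, so the statement is false.

False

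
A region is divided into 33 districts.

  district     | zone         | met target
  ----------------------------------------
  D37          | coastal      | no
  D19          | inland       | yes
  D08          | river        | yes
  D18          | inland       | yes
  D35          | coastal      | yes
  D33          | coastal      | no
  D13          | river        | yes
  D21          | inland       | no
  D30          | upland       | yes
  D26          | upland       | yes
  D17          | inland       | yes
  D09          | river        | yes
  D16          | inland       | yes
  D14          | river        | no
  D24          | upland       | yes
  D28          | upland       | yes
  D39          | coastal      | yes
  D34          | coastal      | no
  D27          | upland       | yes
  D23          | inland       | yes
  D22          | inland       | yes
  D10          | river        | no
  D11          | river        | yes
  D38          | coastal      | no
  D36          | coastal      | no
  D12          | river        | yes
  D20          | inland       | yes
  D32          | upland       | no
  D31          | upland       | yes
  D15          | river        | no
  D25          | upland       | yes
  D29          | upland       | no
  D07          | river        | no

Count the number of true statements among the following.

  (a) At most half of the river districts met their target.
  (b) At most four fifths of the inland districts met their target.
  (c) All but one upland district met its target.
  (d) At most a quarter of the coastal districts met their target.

(a) river: |A| = 9, |A ∩ B| = 5; needs |A ∩ B| ≤ |A ∖ B| — false.
(b) inland: |A| = 8, |A ∩ B| = 7; needs |A ∩ B| / |A| ≤ 4/5 — false.
(c) upland: |A| = 9, |A ∩ B| = 7; needs |A ∖ B| = 1 — false.
(d) coastal: |A| = 7, |A ∩ B| = 2; needs |A ∩ B| / |A| ≤ 1/4 — false.

0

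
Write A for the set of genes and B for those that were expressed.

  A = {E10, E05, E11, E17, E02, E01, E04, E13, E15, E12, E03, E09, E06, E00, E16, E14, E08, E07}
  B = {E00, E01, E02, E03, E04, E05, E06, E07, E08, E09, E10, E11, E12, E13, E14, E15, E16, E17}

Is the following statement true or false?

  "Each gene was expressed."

True

The determiner here denotes the relation: A ⊆ B, i.e. every element of A is in B (|A ∖ B| = 0).
|A| = 18, |A ∩ B| = 18, |A ∖ B| = 0.
So the statement is true.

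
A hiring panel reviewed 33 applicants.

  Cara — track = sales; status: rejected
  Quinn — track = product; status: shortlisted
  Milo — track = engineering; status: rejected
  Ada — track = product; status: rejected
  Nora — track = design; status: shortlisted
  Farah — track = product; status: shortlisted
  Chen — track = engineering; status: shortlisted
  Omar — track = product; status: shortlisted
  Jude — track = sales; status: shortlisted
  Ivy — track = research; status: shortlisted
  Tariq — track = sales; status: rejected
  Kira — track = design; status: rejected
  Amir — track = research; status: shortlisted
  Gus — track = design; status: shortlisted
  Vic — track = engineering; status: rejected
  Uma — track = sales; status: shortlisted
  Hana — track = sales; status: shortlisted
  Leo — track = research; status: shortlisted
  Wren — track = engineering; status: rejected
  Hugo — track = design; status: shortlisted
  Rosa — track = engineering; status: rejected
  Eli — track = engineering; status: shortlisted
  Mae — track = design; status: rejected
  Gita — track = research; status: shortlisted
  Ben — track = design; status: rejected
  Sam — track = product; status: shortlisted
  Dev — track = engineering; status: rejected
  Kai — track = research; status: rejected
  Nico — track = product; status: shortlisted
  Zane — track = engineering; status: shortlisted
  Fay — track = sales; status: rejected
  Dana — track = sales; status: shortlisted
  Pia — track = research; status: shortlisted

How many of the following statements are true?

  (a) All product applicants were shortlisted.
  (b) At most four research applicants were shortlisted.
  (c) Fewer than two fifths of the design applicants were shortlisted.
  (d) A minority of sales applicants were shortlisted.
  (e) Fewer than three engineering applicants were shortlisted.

(a) product: |A| = 6, |A ∩ B| = 5; needs A ⊆ B, i.e. every element of A is in B (|A ∖ B| = 0) — false.
(b) research: |A| = 6, |A ∩ B| = 5; needs |A ∩ B| ≤ 4 — false.
(c) design: |A| = 6, |A ∩ B| = 3; needs |A ∩ B| / |A| < 2/5 — false.
(d) sales: |A| = 7, |A ∩ B| = 4; needs |A ∩ B| < |A ∖ B| — false.
(e) engineering: |A| = 8, |A ∩ B| = 3; needs |A ∩ B| < 3 — false.

0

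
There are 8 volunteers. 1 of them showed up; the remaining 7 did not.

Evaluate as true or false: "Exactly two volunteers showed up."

False

Truth condition: |A ∩ B| = 2.
|A| = 8, |A ∩ B| = 1, |A ∖ B| = 7.
|A ∩ B| = 1, so the statement is false.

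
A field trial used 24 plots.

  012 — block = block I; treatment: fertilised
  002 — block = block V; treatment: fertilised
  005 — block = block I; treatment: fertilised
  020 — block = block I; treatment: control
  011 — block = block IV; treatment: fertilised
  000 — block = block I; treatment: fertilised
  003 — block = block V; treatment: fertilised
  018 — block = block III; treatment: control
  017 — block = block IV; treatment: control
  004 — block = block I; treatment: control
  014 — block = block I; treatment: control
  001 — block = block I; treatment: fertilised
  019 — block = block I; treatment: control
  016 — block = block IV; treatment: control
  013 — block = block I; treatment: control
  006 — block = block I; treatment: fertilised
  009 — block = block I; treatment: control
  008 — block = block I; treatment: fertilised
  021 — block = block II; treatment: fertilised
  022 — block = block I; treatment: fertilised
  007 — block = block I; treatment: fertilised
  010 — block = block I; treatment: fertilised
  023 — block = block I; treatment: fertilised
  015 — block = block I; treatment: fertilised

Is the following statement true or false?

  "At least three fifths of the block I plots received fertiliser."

True

The determiner here denotes the relation: |A ∩ B| / |A| ≥ 3/5.
|A| = 17, |A ∩ B| = 11, |A ∖ B| = 6.
|A ∩ B|/|A| = 11/17, so the statement is true.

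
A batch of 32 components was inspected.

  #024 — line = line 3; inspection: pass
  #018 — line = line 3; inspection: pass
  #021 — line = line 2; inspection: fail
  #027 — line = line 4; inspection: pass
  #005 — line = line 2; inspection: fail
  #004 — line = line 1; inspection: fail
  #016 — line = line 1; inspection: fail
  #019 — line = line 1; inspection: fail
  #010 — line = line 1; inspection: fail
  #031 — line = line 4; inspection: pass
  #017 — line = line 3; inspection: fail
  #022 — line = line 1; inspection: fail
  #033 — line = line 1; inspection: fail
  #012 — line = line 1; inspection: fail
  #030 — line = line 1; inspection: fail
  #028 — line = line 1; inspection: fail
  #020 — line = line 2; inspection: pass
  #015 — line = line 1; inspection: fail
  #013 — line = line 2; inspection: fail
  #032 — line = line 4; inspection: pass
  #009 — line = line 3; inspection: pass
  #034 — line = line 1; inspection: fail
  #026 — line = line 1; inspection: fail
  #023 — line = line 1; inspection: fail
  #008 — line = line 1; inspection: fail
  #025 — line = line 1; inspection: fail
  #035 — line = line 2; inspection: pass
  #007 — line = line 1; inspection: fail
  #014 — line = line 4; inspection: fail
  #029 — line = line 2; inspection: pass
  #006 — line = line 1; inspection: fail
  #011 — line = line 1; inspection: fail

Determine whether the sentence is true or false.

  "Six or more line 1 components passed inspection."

False

The determiner here denotes the relation: |A ∩ B| ≥ 6.
|A| = 18, |A ∩ B| = 0, |A ∖ B| = 18.
|A ∩ B| = 0, so the statement is false.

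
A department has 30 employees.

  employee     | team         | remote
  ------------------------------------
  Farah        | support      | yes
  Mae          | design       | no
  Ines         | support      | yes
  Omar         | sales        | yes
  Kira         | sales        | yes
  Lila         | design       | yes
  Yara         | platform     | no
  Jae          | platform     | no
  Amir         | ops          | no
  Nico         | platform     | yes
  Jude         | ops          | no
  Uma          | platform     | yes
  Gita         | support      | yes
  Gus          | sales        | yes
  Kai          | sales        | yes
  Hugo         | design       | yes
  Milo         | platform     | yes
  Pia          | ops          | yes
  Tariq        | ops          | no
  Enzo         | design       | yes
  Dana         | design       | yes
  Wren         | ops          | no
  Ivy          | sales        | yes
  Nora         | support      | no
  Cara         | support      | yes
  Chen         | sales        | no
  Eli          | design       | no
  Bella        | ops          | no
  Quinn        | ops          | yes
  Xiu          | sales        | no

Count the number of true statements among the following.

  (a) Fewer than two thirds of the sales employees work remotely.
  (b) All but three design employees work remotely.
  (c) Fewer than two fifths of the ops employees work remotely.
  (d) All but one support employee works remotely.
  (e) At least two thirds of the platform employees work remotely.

2

(a) sales: |A| = 7, |A ∩ B| = 5; needs |A ∩ B| / |A| < 2/3 — false.
(b) design: |A| = 6, |A ∩ B| = 4; needs |A ∖ B| = 3 — false.
(c) ops: |A| = 7, |A ∩ B| = 2; needs |A ∩ B| / |A| < 2/5 — true.
(d) support: |A| = 5, |A ∩ B| = 4; needs |A ∖ B| = 1 — true.
(e) platform: |A| = 5, |A ∩ B| = 3; needs |A ∩ B| / |A| ≥ 2/3 — false.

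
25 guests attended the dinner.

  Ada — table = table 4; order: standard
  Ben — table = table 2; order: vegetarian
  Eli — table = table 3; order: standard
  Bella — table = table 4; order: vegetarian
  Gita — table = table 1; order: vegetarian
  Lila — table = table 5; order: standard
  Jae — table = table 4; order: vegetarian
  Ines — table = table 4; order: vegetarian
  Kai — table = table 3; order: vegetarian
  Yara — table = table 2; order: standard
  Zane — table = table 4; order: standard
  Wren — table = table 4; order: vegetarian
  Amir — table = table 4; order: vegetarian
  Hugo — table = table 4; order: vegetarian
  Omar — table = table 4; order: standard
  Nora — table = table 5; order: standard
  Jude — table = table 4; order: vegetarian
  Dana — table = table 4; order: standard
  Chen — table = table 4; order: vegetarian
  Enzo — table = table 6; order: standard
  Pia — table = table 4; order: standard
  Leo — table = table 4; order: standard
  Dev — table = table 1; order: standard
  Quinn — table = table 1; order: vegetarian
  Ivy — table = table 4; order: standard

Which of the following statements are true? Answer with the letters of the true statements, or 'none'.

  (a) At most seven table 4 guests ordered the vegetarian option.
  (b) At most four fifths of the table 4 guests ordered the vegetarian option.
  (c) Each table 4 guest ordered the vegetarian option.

|A| = 15, |A ∩ B| = 8, |A ∖ B| = 7.
(a) |A ∩ B| ≤ 7: fails.
(b) |A ∩ B| / |A| ≤ 4/5: holds.
(c) A ⊆ B, i.e. every element of A is in B (|A ∖ B| = 0): fails.

(b)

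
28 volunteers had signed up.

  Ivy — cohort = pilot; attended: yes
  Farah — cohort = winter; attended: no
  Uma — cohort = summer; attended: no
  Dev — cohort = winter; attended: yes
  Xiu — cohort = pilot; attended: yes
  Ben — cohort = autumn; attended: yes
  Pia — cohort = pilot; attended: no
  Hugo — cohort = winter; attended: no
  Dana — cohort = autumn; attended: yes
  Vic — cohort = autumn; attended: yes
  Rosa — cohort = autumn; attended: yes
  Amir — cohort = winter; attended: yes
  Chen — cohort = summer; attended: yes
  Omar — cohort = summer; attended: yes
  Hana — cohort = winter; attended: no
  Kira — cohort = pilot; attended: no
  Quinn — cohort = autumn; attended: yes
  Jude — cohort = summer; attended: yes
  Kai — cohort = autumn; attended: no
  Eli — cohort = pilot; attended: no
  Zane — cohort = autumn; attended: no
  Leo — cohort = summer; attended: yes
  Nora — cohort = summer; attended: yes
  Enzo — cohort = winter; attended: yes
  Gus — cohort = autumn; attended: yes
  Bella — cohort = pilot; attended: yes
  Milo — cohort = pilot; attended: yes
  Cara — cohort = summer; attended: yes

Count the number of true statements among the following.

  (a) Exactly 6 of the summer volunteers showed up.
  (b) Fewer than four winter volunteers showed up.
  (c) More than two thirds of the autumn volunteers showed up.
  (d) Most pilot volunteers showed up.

(a) summer: |A| = 7, |A ∩ B| = 6; needs |A ∩ B| = 6 — true.
(b) winter: |A| = 6, |A ∩ B| = 3; needs |A ∩ B| < 4 — true.
(c) autumn: |A| = 8, |A ∩ B| = 6; needs |A ∩ B| / |A| > 2/3 — true.
(d) pilot: |A| = 7, |A ∩ B| = 4; needs |A ∩ B| > |A ∖ B| — true.

4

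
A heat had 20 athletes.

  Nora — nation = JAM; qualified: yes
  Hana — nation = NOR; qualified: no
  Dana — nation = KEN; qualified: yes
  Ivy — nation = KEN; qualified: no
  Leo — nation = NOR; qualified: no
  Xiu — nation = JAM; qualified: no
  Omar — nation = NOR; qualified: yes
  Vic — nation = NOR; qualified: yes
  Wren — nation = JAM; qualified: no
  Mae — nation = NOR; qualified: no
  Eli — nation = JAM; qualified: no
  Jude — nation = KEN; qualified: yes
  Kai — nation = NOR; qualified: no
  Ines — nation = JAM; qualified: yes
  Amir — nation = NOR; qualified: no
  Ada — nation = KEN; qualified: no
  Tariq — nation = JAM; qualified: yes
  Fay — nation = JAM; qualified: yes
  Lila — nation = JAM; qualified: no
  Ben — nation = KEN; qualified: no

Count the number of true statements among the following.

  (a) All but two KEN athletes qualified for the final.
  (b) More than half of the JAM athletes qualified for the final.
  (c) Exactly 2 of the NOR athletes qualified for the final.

1

(a) KEN: |A| = 5, |A ∩ B| = 2; needs |A ∖ B| = 2 — false.
(b) JAM: |A| = 8, |A ∩ B| = 4; needs |A ∩ B| > |A ∖ B| — false.
(c) NOR: |A| = 7, |A ∩ B| = 2; needs |A ∩ B| = 2 — true.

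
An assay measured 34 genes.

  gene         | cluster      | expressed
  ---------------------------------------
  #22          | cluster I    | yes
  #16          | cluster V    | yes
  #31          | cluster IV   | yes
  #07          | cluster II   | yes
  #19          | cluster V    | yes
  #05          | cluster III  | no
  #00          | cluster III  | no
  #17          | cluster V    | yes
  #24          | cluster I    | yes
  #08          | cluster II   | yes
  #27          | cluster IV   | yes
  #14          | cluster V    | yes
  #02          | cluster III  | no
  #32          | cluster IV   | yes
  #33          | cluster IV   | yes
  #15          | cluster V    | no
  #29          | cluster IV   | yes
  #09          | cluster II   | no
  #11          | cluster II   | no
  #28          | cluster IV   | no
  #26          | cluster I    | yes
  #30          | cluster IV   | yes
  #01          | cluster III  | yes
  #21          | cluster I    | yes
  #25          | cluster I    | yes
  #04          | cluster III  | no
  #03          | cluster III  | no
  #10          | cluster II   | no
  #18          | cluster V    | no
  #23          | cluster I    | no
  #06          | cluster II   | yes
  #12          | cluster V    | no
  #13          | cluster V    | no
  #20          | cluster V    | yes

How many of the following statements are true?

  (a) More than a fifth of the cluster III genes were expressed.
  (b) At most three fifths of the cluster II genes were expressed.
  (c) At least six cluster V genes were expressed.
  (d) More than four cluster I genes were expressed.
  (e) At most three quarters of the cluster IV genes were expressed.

2

(a) cluster III: |A| = 6, |A ∩ B| = 1; needs |A ∩ B| / |A| > 1/5 — false.
(b) cluster II: |A| = 6, |A ∩ B| = 3; needs |A ∩ B| / |A| ≤ 3/5 — true.
(c) cluster V: |A| = 9, |A ∩ B| = 5; needs |A ∩ B| ≥ 6 — false.
(d) cluster I: |A| = 6, |A ∩ B| = 5; needs |A ∩ B| > 4 — true.
(e) cluster IV: |A| = 7, |A ∩ B| = 6; needs |A ∩ B| / |A| ≤ 3/4 — false.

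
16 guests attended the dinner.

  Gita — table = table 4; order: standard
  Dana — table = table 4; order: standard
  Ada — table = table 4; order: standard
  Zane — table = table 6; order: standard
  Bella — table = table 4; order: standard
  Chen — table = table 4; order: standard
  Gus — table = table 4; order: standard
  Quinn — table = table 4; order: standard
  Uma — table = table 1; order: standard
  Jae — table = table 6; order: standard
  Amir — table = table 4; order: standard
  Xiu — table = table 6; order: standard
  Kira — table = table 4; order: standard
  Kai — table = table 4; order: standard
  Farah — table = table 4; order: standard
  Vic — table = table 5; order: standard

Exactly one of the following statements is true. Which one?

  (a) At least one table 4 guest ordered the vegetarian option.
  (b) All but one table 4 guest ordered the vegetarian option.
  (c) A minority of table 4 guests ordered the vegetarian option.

(c)

|A| = 11, |A ∩ B| = 0, |A ∖ B| = 11.
(a) requires A ∩ B ≠ ∅ (|A ∩ B| ≥ 1): false.
(b) requires |A ∖ B| = 1: false.
(c) requires |A ∩ B| < |A ∖ B|: true.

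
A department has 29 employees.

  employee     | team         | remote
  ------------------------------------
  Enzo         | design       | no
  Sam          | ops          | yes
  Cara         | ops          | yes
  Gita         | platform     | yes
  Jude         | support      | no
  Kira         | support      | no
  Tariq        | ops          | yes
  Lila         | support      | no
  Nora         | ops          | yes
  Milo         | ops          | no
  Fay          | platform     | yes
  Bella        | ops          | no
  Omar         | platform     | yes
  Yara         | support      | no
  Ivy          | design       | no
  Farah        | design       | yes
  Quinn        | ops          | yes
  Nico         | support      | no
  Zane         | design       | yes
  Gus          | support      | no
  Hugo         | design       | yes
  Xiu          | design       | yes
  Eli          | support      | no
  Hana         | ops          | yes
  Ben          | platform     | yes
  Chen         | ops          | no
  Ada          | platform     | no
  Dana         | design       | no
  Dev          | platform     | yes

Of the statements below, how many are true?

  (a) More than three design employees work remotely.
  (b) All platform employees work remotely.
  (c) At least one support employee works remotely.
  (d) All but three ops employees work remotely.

2

(a) design: |A| = 7, |A ∩ B| = 4; needs |A ∩ B| > 3 — true.
(b) platform: |A| = 6, |A ∩ B| = 5; needs A ⊆ B, i.e. every element of A is in B (|A ∖ B| = 0) — false.
(c) support: |A| = 7, |A ∩ B| = 0; needs A ∩ B ≠ ∅ (|A ∩ B| ≥ 1) — false.
(d) ops: |A| = 9, |A ∩ B| = 6; needs |A ∖ B| = 3 — true.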